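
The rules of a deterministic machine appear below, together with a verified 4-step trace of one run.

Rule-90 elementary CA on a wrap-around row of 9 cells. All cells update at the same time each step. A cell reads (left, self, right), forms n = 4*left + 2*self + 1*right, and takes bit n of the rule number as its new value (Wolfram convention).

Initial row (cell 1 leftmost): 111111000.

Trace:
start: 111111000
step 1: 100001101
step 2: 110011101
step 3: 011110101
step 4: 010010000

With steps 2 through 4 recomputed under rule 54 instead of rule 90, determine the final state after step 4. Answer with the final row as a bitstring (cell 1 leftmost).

000000000

(re-executing steps 2..4 under rule 54; state before step 2: 100001101)
step 2: 010010010
step 3: 111111111
step 4: 000000000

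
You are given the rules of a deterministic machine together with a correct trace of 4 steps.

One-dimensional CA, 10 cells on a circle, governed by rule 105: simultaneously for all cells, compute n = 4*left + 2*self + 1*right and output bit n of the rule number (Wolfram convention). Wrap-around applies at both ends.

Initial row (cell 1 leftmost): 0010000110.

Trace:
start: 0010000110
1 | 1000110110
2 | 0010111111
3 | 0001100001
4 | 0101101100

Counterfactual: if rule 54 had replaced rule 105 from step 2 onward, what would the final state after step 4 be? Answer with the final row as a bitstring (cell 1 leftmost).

(re-executing steps 2..4 under rule 54; state before step 2: 1000110110)
2 | 1101001001
3 | 0011111110
4 | 0100000001

0100000001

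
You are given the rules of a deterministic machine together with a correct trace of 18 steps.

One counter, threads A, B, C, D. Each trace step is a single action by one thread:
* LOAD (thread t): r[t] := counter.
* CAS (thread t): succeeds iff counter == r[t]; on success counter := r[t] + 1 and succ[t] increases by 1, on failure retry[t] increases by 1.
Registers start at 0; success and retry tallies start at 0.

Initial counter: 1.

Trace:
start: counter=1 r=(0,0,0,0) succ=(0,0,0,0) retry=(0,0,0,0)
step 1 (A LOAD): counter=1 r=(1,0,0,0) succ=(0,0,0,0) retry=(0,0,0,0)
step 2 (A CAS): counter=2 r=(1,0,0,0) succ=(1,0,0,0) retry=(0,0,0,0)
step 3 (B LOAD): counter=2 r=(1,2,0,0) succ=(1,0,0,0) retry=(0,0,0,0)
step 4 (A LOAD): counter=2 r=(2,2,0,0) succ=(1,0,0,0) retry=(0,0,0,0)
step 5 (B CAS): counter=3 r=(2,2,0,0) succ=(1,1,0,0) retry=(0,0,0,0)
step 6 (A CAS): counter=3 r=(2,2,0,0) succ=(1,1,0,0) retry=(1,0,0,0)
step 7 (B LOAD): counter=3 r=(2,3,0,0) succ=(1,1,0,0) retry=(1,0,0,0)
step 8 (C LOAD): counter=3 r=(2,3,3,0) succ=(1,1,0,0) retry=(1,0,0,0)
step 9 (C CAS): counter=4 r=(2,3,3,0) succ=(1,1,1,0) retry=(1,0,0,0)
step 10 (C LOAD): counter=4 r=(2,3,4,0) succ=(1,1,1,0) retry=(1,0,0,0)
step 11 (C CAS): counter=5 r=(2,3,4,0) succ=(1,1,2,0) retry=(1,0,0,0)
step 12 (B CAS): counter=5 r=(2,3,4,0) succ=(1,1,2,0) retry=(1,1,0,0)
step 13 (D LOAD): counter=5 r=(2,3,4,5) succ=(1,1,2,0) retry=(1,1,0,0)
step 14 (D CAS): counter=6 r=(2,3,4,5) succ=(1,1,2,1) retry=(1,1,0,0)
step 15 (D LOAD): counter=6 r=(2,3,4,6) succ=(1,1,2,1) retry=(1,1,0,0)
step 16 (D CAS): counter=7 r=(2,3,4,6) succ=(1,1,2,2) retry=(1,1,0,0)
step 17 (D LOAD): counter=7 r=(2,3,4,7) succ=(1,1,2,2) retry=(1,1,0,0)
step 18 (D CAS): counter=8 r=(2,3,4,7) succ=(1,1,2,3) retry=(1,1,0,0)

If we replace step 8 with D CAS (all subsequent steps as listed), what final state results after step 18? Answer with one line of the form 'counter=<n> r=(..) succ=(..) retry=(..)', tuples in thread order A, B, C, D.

(re-executing from step 8 with the substitution; state before step 8: counter=3 r=(2,3,0,0) succ=(1,1,0,0) retry=(1,0,0,0))
step 8 (D CAS): counter=3 r=(2,3,0,0) succ=(1,1,0,0) retry=(1,0,0,1)
step 9 (C CAS): counter=3 r=(2,3,0,0) succ=(1,1,0,0) retry=(1,0,1,1)
step 10 (C LOAD): counter=3 r=(2,3,3,0) succ=(1,1,0,0) retry=(1,0,1,1)
step 11 (C CAS): counter=4 r=(2,3,3,0) succ=(1,1,1,0) retry=(1,0,1,1)
step 12 (B CAS): counter=4 r=(2,3,3,0) succ=(1,1,1,0) retry=(1,1,1,1)
step 13 (D LOAD): counter=4 r=(2,3,3,4) succ=(1,1,1,0) retry=(1,1,1,1)
step 14 (D CAS): counter=5 r=(2,3,3,4) succ=(1,1,1,1) retry=(1,1,1,1)
step 15 (D LOAD): counter=5 r=(2,3,3,5) succ=(1,1,1,1) retry=(1,1,1,1)
step 16 (D CAS): counter=6 r=(2,3,3,5) succ=(1,1,1,2) retry=(1,1,1,1)
step 17 (D LOAD): counter=6 r=(2,3,3,6) succ=(1,1,1,2) retry=(1,1,1,1)
step 18 (D CAS): counter=7 r=(2,3,3,6) succ=(1,1,1,3) retry=(1,1,1,1)

counter=7 r=(2,3,3,6) succ=(1,1,1,3) retry=(1,1,1,1)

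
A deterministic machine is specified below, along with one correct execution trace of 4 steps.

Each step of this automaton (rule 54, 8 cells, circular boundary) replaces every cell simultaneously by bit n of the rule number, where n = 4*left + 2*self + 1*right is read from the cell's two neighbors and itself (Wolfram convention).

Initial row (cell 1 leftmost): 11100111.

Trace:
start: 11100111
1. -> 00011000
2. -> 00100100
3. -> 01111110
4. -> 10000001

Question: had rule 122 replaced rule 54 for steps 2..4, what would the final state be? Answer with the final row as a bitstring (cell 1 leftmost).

(re-executing steps 2..4 under rule 122; state before step 2: 00011000)
2. -> 00111100
3. -> 01100110
4. -> 11111111

11111111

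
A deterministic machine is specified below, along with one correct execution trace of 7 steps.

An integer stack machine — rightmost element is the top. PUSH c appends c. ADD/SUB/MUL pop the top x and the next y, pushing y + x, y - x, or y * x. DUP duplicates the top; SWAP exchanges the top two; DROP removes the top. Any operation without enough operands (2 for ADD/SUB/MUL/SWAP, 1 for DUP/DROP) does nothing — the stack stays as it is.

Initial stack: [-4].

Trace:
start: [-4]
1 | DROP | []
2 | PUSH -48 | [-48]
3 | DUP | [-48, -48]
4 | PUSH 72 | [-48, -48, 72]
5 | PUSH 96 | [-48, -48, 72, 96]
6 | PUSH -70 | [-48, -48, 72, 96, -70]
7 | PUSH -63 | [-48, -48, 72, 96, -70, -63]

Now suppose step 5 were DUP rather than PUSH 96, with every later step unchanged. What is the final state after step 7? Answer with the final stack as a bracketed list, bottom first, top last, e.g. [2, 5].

[-48, -48, 72, 72, -70, -63]

(re-executing from step 5 with the substitution; state before step 5: [-48, -48, 72])
5 | DUP | [-48, -48, 72, 72]
6 | PUSH -70 | [-48, -48, 72, 72, -70]
7 | PUSH -63 | [-48, -48, 72, 72, -70, -63]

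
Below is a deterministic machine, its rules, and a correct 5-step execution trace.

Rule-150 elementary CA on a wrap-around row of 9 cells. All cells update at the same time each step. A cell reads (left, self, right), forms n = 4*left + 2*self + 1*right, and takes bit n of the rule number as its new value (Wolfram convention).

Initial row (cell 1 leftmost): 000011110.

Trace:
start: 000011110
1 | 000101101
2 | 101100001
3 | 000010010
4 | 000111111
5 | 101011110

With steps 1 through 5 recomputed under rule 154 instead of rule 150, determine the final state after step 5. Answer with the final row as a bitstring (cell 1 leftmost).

(re-executing steps 1..5 under rule 154; state before step 1: 000011110)
1 | 000111101
2 | 101111000
3 | 001110101
4 | 111100000
5 | 111010001

111010001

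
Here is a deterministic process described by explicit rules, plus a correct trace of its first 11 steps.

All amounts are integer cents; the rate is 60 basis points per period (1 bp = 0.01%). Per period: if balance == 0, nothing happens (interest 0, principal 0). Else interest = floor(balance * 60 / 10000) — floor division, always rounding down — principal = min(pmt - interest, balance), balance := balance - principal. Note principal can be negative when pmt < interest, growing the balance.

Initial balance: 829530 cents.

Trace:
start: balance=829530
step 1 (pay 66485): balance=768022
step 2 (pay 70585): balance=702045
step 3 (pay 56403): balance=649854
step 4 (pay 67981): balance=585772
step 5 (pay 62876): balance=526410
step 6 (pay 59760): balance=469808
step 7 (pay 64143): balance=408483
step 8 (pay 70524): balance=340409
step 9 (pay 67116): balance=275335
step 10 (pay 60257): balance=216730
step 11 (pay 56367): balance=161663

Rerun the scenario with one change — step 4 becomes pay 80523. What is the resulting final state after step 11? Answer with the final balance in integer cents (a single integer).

(re-executing from step 4 with the substitution; state before step 4: balance=649854)
step 4 (pay 80523): balance=573230
step 5 (pay 62876): balance=513793
step 6 (pay 59760): balance=457115
step 7 (pay 64143): balance=395714
step 8 (pay 70524): balance=327564
step 9 (pay 67116): balance=262413
step 10 (pay 60257): balance=203730
step 11 (pay 56367): balance=148585

148585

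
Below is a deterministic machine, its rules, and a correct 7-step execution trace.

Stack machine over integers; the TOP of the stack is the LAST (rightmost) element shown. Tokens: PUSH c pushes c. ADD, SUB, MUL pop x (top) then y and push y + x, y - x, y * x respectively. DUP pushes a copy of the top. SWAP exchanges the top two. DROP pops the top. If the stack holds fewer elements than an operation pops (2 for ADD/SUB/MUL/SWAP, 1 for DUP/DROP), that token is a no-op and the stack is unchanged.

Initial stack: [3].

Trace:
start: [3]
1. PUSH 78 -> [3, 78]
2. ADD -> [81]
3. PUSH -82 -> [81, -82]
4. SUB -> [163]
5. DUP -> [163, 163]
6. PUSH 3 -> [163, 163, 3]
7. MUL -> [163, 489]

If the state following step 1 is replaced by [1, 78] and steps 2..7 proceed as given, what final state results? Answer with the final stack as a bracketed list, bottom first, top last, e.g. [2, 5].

[161, 483]

state after step 1 := [1, 78]
2. ADD -> [79]
3. PUSH -82 -> [79, -82]
4. SUB -> [161]
5. DUP -> [161, 161]
6. PUSH 3 -> [161, 161, 3]
7. MUL -> [161, 483]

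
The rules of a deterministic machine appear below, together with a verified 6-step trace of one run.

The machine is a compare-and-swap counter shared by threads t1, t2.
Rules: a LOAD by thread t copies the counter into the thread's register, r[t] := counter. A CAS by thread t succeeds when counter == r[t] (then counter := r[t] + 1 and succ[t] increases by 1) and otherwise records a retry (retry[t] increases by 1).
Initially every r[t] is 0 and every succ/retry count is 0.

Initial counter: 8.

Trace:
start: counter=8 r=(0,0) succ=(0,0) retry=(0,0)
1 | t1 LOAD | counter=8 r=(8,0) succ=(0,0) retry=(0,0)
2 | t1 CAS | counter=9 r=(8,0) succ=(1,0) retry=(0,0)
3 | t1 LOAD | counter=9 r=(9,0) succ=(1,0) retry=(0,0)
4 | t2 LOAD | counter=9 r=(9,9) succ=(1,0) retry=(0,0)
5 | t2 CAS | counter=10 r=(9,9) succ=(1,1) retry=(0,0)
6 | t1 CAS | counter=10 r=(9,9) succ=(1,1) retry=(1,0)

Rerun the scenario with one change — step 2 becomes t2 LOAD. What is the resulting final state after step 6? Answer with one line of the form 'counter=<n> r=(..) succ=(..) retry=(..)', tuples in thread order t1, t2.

counter=9 r=(8,8) succ=(0,1) retry=(1,0)

(re-executing from step 2 with the substitution; state before step 2: counter=8 r=(8,0) succ=(0,0) retry=(0,0))
2 | t2 LOAD | counter=8 r=(8,8) succ=(0,0) retry=(0,0)
3 | t1 LOAD | counter=8 r=(8,8) succ=(0,0) retry=(0,0)
4 | t2 LOAD | counter=8 r=(8,8) succ=(0,0) retry=(0,0)
5 | t2 CAS | counter=9 r=(8,8) succ=(0,1) retry=(0,0)
6 | t1 CAS | counter=9 r=(8,8) succ=(0,1) retry=(1,0)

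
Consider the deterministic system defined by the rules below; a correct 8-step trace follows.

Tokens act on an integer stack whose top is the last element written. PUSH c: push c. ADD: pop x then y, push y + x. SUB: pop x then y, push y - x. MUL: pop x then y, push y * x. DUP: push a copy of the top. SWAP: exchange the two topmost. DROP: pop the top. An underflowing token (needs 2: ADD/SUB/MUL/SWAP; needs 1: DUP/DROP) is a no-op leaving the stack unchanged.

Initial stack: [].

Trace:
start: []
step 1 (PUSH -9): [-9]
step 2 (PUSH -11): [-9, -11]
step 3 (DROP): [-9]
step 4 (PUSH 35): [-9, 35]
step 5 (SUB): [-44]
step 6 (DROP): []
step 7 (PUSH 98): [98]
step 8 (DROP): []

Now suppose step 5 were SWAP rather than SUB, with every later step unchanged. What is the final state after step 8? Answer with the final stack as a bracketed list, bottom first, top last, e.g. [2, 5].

(re-executing from step 5 with the substitution; state before step 5: [-9, 35])
step 5 (SWAP): [35, -9]
step 6 (DROP): [35]
step 7 (PUSH 98): [35, 98]
step 8 (DROP): [35]

[35]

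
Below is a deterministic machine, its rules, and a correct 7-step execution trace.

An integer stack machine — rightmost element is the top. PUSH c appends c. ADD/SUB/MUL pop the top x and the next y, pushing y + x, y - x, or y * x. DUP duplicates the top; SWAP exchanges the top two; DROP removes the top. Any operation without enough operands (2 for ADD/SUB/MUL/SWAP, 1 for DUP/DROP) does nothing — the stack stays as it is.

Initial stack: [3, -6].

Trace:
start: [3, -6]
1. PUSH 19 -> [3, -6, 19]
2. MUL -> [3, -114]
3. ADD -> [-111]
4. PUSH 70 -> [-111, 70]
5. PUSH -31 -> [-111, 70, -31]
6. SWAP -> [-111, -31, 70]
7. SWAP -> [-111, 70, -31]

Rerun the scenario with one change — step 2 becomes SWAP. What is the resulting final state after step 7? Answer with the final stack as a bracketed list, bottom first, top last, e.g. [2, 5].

(re-executing from step 2 with the substitution; state before step 2: [3, -6, 19])
2. SWAP -> [3, 19, -6]
3. ADD -> [3, 13]
4. PUSH 70 -> [3, 13, 70]
5. PUSH -31 -> [3, 13, 70, -31]
6. SWAP -> [3, 13, -31, 70]
7. SWAP -> [3, 13, 70, -31]

[3, 13, 70, -31]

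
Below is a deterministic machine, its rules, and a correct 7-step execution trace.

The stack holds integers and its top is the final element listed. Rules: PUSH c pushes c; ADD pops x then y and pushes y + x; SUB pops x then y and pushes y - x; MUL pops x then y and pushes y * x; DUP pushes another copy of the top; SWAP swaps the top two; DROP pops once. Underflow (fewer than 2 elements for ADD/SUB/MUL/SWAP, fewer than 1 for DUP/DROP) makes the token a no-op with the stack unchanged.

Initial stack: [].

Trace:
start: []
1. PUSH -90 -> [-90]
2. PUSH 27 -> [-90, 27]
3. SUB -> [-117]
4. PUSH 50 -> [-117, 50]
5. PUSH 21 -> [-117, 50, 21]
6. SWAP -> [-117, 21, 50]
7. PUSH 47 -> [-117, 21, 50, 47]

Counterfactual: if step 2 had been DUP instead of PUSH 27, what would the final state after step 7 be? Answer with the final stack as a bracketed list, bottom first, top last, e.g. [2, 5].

[0, 21, 50, 47]

(re-executing from step 2 with the substitution; state before step 2: [-90])
2. DUP -> [-90, -90]
3. SUB -> [0]
4. PUSH 50 -> [0, 50]
5. PUSH 21 -> [0, 50, 21]
6. SWAP -> [0, 21, 50]
7. PUSH 47 -> [0, 21, 50, 47]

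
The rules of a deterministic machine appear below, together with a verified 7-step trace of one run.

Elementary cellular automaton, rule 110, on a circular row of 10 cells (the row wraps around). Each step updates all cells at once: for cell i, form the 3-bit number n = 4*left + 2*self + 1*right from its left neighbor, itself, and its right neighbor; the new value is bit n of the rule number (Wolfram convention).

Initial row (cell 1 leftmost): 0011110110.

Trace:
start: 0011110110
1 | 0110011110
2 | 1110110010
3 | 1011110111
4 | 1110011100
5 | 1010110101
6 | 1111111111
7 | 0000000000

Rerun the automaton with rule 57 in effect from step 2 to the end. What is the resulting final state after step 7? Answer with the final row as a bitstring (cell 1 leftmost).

0101010101

(re-executing steps 2..7 under rule 57; state before step 2: 0110011110)
2 | 0101010001
3 | 1010101100
4 | 0101011010
5 | 0010110101
6 | 1001101010
7 | 0101010101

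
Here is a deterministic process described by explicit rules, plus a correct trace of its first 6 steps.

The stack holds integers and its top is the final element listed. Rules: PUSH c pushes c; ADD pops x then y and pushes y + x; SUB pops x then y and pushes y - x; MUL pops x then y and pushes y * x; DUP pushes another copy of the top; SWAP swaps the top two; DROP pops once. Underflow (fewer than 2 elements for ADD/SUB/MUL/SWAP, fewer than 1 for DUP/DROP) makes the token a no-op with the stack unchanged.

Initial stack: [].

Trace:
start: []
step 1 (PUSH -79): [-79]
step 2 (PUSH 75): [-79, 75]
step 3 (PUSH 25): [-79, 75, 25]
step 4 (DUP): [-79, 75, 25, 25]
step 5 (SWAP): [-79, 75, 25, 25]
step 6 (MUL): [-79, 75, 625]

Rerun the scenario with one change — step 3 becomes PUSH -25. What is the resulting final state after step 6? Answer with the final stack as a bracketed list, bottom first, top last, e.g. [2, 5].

(re-executing from step 3 with the substitution; state before step 3: [-79, 75])
step 3 (PUSH -25): [-79, 75, -25]
step 4 (DUP): [-79, 75, -25, -25]
step 5 (SWAP): [-79, 75, -25, -25]
step 6 (MUL): [-79, 75, 625]

[-79, 75, 625]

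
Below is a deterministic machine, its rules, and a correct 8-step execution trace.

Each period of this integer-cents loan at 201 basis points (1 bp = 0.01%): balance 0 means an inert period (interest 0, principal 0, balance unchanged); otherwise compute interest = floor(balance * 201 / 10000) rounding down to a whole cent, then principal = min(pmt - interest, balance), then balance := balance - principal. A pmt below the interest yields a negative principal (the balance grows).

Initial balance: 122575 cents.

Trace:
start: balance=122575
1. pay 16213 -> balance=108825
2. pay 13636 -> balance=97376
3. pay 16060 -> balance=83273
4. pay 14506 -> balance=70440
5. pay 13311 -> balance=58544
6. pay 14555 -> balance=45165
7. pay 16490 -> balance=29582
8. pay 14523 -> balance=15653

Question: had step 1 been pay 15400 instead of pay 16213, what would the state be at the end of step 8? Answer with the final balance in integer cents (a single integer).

16588

(re-executing from step 1 with the substitution; state before step 1: balance=122575)
1. pay 15400 -> balance=109638
2. pay 13636 -> balance=98205
3. pay 16060 -> balance=84118
4. pay 14506 -> balance=71302
5. pay 13311 -> balance=59424
6. pay 14555 -> balance=46063
7. pay 16490 -> balance=30498
8. pay 14523 -> balance=16588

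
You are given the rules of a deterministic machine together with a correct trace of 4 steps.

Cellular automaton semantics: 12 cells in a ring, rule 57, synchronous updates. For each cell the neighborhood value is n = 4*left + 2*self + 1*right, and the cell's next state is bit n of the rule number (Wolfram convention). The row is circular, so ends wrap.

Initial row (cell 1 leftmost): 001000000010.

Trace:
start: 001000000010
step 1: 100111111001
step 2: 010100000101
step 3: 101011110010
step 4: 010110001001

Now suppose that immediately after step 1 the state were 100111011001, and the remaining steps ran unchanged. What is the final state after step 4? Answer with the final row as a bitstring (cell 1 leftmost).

state after step 1 := 100111011001
step 2: 010100110101
step 3: 101010101010
step 4: 010101010101

010101010101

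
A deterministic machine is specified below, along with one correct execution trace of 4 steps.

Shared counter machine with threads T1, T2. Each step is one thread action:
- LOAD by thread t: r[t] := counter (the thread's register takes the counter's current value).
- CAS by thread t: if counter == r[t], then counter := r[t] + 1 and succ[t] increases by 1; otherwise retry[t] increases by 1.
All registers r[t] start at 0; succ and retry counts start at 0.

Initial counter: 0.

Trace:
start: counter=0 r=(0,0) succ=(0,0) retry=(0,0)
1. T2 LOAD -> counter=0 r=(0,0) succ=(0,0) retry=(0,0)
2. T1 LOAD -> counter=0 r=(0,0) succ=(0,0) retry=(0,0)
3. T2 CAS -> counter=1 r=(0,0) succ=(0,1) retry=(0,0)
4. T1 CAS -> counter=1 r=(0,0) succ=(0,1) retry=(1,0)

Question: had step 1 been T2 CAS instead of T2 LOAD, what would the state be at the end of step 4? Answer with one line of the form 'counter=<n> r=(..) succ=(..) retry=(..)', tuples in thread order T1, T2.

(re-executing from step 1 with the substitution; state before step 1: counter=0 r=(0,0) succ=(0,0) retry=(0,0))
1. T2 CAS -> counter=1 r=(0,0) succ=(0,1) retry=(0,0)
2. T1 LOAD -> counter=1 r=(1,0) succ=(0,1) retry=(0,0)
3. T2 CAS -> counter=1 r=(1,0) succ=(0,1) retry=(0,1)
4. T1 CAS -> counter=2 r=(1,0) succ=(1,1) retry=(0,1)

counter=2 r=(1,0) succ=(1,1) retry=(0,1)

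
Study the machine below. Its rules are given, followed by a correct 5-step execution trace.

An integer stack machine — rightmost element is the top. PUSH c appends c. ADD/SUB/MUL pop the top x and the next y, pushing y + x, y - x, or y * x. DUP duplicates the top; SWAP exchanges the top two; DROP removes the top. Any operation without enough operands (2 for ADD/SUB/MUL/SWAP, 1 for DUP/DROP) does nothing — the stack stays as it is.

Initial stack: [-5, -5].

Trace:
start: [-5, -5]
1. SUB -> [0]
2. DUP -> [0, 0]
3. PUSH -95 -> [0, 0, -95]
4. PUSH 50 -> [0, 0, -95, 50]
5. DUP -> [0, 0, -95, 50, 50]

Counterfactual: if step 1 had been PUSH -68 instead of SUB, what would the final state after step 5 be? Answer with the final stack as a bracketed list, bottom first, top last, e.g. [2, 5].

(re-executing from step 1 with the substitution; state before step 1: [-5, -5])
1. PUSH -68 -> [-5, -5, -68]
2. DUP -> [-5, -5, -68, -68]
3. PUSH -95 -> [-5, -5, -68, -68, -95]
4. PUSH 50 -> [-5, -5, -68, -68, -95, 50]
5. DUP -> [-5, -5, -68, -68, -95, 50, 50]

[-5, -5, -68, -68, -95, 50, 50]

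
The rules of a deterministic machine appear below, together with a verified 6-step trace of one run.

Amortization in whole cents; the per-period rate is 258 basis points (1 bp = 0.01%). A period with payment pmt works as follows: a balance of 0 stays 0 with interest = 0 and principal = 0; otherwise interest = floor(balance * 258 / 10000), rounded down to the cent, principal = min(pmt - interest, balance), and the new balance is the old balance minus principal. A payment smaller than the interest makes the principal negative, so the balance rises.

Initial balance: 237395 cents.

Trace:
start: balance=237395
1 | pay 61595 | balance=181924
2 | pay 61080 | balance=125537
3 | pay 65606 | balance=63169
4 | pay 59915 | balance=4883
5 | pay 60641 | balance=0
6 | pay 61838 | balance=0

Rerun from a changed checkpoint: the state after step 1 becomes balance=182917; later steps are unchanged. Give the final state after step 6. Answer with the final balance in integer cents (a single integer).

state after step 1 := balance=182917
2 | pay 61080 | balance=126556
3 | pay 65606 | balance=64215
4 | pay 59915 | balance=5956
5 | pay 60641 | balance=0
6 | pay 61838 | balance=0

0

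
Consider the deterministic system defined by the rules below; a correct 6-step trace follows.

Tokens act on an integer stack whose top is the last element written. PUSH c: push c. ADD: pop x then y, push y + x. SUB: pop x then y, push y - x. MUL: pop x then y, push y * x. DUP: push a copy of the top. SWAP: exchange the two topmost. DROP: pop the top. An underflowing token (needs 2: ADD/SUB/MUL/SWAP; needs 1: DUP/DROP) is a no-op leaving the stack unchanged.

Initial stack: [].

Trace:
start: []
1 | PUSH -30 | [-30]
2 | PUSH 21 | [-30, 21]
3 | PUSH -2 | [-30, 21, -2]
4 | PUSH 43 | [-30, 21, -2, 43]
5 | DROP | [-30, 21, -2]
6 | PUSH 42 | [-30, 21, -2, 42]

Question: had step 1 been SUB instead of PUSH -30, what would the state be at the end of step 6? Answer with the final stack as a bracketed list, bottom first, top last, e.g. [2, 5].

[21, -2, 42]

(re-executing from step 1 with the substitution; state before step 1: [])
1 | SUB | []
2 | PUSH 21 | [21]
3 | PUSH -2 | [21, -2]
4 | PUSH 43 | [21, -2, 43]
5 | DROP | [21, -2]
6 | PUSH 42 | [21, -2, 42]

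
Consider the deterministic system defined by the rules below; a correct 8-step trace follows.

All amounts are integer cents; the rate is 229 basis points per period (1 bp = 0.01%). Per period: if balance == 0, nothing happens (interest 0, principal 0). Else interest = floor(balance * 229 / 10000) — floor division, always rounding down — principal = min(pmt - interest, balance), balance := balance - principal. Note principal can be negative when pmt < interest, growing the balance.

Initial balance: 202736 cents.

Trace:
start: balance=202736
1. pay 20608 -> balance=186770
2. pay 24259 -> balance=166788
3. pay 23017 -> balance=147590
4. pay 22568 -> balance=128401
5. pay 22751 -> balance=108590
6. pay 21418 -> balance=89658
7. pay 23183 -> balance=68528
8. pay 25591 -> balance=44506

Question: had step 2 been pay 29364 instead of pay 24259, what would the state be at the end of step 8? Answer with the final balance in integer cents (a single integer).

(re-executing from step 2 with the substitution; state before step 2: balance=186770)
2. pay 29364 -> balance=161683
3. pay 23017 -> balance=142368
4. pay 22568 -> balance=123060
5. pay 22751 -> balance=103127
6. pay 21418 -> balance=84070
7. pay 23183 -> balance=62812
8. pay 25591 -> balance=38659

38659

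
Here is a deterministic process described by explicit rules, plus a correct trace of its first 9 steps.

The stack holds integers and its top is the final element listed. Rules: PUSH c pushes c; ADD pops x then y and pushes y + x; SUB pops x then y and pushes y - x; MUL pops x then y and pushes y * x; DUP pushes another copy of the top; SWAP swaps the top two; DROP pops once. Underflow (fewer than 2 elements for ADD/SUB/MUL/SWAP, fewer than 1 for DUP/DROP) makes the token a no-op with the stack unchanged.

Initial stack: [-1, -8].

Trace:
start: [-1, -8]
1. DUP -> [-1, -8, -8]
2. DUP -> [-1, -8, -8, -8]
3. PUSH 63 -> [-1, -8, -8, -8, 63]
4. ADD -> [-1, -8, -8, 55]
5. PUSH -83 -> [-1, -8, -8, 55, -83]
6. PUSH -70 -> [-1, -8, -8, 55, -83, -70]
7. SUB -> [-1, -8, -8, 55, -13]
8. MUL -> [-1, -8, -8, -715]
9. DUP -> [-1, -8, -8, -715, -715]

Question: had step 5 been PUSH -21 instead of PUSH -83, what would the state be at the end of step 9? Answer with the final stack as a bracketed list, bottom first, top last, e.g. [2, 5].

[-1, -8, -8, 2695, 2695]

(re-executing from step 5 with the substitution; state before step 5: [-1, -8, -8, 55])
5. PUSH -21 -> [-1, -8, -8, 55, -21]
6. PUSH -70 -> [-1, -8, -8, 55, -21, -70]
7. SUB -> [-1, -8, -8, 55, 49]
8. MUL -> [-1, -8, -8, 2695]
9. DUP -> [-1, -8, -8, 2695, 2695]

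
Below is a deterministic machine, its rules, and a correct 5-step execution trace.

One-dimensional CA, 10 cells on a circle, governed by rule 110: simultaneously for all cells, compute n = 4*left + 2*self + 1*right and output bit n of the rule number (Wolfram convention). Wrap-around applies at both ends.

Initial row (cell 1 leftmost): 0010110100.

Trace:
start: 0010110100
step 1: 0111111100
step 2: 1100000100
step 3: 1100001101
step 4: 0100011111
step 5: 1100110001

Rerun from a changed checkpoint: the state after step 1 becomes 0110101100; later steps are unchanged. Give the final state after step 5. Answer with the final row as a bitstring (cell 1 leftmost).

1000011000

state after step 1 := 0110101100
step 2: 1111111100
step 3: 1000000101
step 4: 1000001111
step 5: 1000011000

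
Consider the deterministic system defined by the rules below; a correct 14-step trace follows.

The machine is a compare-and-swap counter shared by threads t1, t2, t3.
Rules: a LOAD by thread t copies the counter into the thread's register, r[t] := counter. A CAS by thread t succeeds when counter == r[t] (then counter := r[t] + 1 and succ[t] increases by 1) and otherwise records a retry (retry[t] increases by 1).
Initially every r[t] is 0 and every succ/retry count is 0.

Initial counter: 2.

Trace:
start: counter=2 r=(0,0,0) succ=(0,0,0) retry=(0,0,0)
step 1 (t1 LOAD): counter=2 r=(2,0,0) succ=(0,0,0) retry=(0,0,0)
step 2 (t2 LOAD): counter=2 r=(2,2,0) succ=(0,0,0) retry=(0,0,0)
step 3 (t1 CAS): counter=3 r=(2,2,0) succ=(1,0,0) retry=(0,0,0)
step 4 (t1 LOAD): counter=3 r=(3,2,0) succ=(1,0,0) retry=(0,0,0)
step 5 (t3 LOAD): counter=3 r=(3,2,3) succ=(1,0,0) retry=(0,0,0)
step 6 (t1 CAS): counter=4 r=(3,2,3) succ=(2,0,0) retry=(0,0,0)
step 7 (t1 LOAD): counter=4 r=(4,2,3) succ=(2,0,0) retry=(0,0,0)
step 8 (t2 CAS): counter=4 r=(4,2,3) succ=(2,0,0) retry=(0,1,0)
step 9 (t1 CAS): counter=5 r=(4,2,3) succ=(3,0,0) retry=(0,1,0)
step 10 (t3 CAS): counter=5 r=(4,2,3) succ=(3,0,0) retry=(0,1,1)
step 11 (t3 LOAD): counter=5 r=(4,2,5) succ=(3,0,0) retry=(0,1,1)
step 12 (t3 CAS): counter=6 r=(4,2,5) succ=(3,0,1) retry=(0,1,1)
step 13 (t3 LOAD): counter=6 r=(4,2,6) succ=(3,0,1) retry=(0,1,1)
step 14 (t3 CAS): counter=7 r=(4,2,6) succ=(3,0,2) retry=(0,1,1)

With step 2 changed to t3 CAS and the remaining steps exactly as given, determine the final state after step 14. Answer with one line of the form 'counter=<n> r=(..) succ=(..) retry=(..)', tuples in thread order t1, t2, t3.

counter=7 r=(4,0,6) succ=(3,0,2) retry=(0,1,2)

(re-executing from step 2 with the substitution; state before step 2: counter=2 r=(2,0,0) succ=(0,0,0) retry=(0,0,0))
step 2 (t3 CAS): counter=2 r=(2,0,0) succ=(0,0,0) retry=(0,0,1)
step 3 (t1 CAS): counter=3 r=(2,0,0) succ=(1,0,0) retry=(0,0,1)
step 4 (t1 LOAD): counter=3 r=(3,0,0) succ=(1,0,0) retry=(0,0,1)
step 5 (t3 LOAD): counter=3 r=(3,0,3) succ=(1,0,0) retry=(0,0,1)
step 6 (t1 CAS): counter=4 r=(3,0,3) succ=(2,0,0) retry=(0,0,1)
step 7 (t1 LOAD): counter=4 r=(4,0,3) succ=(2,0,0) retry=(0,0,1)
step 8 (t2 CAS): counter=4 r=(4,0,3) succ=(2,0,0) retry=(0,1,1)
step 9 (t1 CAS): counter=5 r=(4,0,3) succ=(3,0,0) retry=(0,1,1)
step 10 (t3 CAS): counter=5 r=(4,0,3) succ=(3,0,0) retry=(0,1,2)
step 11 (t3 LOAD): counter=5 r=(4,0,5) succ=(3,0,0) retry=(0,1,2)
step 12 (t3 CAS): counter=6 r=(4,0,5) succ=(3,0,1) retry=(0,1,2)
step 13 (t3 LOAD): counter=6 r=(4,0,6) succ=(3,0,1) retry=(0,1,2)
step 14 (t3 CAS): counter=7 r=(4,0,6) succ=(3,0,2) retry=(0,1,2)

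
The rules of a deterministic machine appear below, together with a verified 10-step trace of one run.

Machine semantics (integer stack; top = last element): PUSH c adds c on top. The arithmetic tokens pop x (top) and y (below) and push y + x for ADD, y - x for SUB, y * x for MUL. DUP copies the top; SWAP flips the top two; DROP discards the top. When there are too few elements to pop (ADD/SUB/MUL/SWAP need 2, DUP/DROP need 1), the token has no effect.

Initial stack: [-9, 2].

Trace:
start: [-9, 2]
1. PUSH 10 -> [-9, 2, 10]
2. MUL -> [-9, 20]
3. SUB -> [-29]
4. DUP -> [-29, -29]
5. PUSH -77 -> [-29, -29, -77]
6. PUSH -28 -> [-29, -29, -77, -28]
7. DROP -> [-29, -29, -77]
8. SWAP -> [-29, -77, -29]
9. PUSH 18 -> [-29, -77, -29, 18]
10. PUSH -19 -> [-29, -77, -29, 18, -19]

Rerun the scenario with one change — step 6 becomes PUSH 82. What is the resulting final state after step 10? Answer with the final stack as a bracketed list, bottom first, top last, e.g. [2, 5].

(re-executing from step 6 with the substitution; state before step 6: [-29, -29, -77])
6. PUSH 82 -> [-29, -29, -77, 82]
7. DROP -> [-29, -29, -77]
8. SWAP -> [-29, -77, -29]
9. PUSH 18 -> [-29, -77, -29, 18]
10. PUSH -19 -> [-29, -77, -29, 18, -19]

[-29, -77, -29, 18, -19]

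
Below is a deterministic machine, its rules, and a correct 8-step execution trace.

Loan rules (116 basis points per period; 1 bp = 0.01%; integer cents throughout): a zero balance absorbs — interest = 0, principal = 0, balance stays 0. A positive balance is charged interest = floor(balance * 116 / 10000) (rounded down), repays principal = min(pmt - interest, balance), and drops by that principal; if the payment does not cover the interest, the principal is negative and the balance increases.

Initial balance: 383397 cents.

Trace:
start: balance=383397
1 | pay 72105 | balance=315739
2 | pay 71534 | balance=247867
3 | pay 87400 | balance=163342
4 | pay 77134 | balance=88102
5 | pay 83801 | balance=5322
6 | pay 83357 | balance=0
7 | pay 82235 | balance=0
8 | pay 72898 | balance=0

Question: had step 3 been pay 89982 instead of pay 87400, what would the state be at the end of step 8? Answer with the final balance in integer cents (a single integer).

0

(re-executing from step 3 with the substitution; state before step 3: balance=247867)
3 | pay 89982 | balance=160760
4 | pay 77134 | balance=85490
5 | pay 83801 | balance=2680
6 | pay 83357 | balance=0
7 | pay 82235 | balance=0
8 | pay 72898 | balance=0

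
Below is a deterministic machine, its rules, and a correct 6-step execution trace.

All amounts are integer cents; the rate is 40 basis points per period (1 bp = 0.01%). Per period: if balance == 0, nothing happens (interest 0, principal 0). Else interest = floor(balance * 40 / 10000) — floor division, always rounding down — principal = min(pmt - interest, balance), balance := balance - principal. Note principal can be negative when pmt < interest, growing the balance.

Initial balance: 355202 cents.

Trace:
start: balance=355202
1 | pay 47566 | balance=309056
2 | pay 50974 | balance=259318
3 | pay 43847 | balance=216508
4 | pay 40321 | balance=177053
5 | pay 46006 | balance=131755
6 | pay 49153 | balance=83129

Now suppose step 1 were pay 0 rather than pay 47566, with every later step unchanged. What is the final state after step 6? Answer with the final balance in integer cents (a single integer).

(re-executing from step 1 with the substitution; state before step 1: balance=355202)
1 | pay 0 | balance=356622
2 | pay 50974 | balance=307074
3 | pay 43847 | balance=264455
4 | pay 40321 | balance=225191
5 | pay 46006 | balance=180085
6 | pay 49153 | balance=131652

131652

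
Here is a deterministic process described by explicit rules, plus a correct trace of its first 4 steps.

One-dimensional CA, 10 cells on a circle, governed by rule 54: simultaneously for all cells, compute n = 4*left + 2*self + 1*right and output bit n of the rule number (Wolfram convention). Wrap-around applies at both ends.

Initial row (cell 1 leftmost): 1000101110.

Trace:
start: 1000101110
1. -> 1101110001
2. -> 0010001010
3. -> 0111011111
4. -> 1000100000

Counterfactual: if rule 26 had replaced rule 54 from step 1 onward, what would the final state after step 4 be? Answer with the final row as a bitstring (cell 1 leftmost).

0001010110

(re-executing steps 1..4 under rule 26; state before step 1: 1000101110)
1. -> 0101001000
2. -> 1000110100
3. -> 0101100011
4. -> 0001010110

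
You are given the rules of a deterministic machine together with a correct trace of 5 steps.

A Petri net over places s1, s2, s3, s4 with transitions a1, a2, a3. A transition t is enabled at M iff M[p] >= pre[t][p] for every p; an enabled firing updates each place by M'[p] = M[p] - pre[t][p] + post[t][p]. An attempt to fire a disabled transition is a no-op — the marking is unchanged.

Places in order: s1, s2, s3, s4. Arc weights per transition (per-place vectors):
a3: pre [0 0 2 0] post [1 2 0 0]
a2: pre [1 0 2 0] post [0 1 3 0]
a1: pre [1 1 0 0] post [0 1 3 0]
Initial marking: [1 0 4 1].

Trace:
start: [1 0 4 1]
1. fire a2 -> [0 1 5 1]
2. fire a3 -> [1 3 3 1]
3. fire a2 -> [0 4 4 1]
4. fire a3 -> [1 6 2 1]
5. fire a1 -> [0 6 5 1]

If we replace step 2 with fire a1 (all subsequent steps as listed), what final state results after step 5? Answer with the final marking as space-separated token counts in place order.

(re-executing from step 2 with the substitution; state before step 2: [0 1 5 1])
2. fire a1 -> [0 1 5 1]
3. fire a2 -> [0 1 5 1]
4. fire a3 -> [1 3 3 1]
5. fire a1 -> [0 3 6 1]

0 3 6 1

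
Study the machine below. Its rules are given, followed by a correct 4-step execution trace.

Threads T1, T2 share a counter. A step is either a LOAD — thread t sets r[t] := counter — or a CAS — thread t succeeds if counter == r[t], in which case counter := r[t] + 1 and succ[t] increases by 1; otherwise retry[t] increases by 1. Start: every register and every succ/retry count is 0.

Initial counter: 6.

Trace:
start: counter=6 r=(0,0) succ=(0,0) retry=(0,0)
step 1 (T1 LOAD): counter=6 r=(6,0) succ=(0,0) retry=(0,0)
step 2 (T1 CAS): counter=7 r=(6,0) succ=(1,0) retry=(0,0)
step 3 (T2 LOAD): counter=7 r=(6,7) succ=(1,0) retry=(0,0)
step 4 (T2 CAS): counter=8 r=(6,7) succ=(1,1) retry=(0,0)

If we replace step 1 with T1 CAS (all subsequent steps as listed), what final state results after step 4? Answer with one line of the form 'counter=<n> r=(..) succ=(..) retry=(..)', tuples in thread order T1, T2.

(re-executing from step 1 with the substitution; state before step 1: counter=6 r=(0,0) succ=(0,0) retry=(0,0))
step 1 (T1 CAS): counter=6 r=(0,0) succ=(0,0) retry=(1,0)
step 2 (T1 CAS): counter=6 r=(0,0) succ=(0,0) retry=(2,0)
step 3 (T2 LOAD): counter=6 r=(0,6) succ=(0,0) retry=(2,0)
step 4 (T2 CAS): counter=7 r=(0,6) succ=(0,1) retry=(2,0)

counter=7 r=(0,6) succ=(0,1) retry=(2,0)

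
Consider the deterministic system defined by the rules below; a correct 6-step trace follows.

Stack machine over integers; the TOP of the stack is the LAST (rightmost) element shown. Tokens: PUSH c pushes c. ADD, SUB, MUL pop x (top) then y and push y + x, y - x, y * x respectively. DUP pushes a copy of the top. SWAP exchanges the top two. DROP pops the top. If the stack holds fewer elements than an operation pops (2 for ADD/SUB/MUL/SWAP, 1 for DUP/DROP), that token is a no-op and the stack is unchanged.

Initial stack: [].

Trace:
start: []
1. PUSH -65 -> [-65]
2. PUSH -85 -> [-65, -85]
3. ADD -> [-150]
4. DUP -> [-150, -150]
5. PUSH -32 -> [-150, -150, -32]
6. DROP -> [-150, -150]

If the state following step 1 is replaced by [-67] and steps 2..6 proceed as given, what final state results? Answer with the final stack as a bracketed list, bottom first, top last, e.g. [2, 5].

[-152, -152]

state after step 1 := [-67]
2. PUSH -85 -> [-67, -85]
3. ADD -> [-152]
4. DUP -> [-152, -152]
5. PUSH -32 -> [-152, -152, -32]
6. DROP -> [-152, -152]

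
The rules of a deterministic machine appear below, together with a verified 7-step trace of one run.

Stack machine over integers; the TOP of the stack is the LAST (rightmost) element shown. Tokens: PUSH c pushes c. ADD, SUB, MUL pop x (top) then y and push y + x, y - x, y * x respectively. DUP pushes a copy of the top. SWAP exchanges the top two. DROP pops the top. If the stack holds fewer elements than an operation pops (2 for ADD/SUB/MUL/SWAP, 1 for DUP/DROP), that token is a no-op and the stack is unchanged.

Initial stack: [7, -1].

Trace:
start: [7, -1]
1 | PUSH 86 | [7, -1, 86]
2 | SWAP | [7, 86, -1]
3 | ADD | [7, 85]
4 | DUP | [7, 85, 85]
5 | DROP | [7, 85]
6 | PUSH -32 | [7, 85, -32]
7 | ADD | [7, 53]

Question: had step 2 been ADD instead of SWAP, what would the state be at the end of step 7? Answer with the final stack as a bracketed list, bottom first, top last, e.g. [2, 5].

(re-executing from step 2 with the substitution; state before step 2: [7, -1, 86])
2 | ADD | [7, 85]
3 | ADD | [92]
4 | DUP | [92, 92]
5 | DROP | [92]
6 | PUSH -32 | [92, -32]
7 | ADD | [60]

[60]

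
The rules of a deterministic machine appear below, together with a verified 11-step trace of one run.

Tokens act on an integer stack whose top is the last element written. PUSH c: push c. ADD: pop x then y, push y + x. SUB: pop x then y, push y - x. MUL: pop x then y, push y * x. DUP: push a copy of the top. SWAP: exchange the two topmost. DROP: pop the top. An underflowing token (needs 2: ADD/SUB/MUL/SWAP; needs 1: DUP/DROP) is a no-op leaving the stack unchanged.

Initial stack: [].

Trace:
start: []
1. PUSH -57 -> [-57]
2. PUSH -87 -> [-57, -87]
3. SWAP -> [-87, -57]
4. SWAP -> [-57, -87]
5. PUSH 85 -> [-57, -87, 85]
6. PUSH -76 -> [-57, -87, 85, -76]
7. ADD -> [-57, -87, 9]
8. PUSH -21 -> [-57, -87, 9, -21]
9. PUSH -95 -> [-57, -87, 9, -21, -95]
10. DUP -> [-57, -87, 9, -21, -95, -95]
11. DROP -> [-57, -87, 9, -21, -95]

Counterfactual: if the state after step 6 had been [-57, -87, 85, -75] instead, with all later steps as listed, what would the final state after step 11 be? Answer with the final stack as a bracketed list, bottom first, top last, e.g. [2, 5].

[-57, -87, 10, -21, -95]

state after step 6 := [-57, -87, 85, -75]
7. ADD -> [-57, -87, 10]
8. PUSH -21 -> [-57, -87, 10, -21]
9. PUSH -95 -> [-57, -87, 10, -21, -95]
10. DUP -> [-57, -87, 10, -21, -95, -95]
11. DROP -> [-57, -87, 10, -21, -95]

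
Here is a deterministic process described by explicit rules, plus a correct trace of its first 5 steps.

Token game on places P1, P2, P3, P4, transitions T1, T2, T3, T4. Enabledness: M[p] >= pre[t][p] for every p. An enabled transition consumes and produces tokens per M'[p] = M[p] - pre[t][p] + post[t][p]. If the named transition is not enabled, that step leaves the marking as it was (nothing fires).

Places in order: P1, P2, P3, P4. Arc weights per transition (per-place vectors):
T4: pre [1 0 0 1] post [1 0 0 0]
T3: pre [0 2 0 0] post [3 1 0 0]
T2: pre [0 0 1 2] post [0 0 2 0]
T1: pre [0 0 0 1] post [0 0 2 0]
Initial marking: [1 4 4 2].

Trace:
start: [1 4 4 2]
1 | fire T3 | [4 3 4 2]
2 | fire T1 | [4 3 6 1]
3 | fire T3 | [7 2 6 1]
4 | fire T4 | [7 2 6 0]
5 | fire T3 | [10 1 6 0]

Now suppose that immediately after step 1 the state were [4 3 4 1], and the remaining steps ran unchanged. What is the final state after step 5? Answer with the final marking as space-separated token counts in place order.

state after step 1 := [4 3 4 1]
2 | fire T1 | [4 3 6 0]
3 | fire T3 | [7 2 6 0]
4 | fire T4 | [7 2 6 0]
5 | fire T3 | [10 1 6 0]

10 1 6 0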